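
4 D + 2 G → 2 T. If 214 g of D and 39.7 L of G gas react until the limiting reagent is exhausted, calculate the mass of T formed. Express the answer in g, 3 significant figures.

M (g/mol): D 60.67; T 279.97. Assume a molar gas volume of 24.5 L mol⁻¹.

454 g

n(D) = 214.0 / 60.67 = 3.527 mol
n(G) = 39.70 / 24.5 = 1.620 mol
n/ν for D = 3.527/4 = 0.8818
n/ν for G = 1.620/2 = 0.8100
Smallest n/ν is G → limiting reagent.
n(T) = (2/2) × 1.620 = 1.620 mol
mass = 1.620 × 279.97 = 453.6 g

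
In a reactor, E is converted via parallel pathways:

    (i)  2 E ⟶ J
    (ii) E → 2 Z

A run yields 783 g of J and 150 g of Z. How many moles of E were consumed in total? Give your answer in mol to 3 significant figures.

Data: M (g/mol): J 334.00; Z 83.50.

n(J) = 783 / 334.00 = 2.344 mol
n(Z) = 150 / 83.50 = 1.796 mol
n(E) via (i) = (2/1)×2.344 = 4.688 mol
n(E) via (ii) = (1/2)×1.796 = 0.8980 mol
total n(E) = 4.688 + 0.8980 = 5.586 mol

5.59 mol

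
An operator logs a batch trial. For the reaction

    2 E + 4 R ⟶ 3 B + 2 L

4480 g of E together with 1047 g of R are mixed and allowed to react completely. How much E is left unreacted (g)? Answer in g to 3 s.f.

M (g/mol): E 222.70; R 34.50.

1100 g

n(E) = 4480 / 222.70 = 20.12 mol
n(R) = 1047 / 34.50 = 30.35 mol
n/ν for E = 20.12/2 = 10.06
n/ν for R = 30.35/4 = 7.588
Smallest n/ν is R → limiting reagent.
E consumed = (2/4) × 30.35 = 15.18 mol
E remaining = 20.12 − 15.18 = 4.940 mol
mass = 4.940 × 222.70 = 1100 g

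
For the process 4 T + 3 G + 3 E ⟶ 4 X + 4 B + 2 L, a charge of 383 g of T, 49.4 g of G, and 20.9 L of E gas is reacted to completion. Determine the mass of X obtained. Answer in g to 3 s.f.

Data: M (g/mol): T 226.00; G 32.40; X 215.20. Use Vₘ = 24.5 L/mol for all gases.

n(T) = 383.0 / 226.00 = 1.695 mol
n(G) = 49.40 / 32.40 = 1.525 mol
n(E) = 20.90 / 24.5 = 0.8531 mol
n/ν for T = 1.695/4 = 0.4238
n/ν for G = 1.525/3 = 0.5083
n/ν for E = 0.8531/3 = 0.2844
Smallest n/ν is E → limiting reagent.
n(X) = (4/3) × 0.8531 = 1.137 mol
mass = 1.137 × 215.20 = 244.7 g

245 g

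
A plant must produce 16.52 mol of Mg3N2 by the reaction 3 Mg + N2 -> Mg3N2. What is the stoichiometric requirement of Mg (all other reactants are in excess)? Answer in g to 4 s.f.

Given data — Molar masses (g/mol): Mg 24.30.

n(Mg3N2) = 16.52 mol
n(Mg) = (3/1) × 16.52 = 49.56 mol
mass = 49.56 × 24.30 = 1204 g

1204 g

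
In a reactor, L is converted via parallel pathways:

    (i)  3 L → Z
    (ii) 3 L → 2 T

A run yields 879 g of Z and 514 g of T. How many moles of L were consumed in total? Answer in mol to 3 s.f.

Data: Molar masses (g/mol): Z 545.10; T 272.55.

7.67 mol

n(Z) = 879 / 545.10 = 1.613 mol
n(T) = 514 / 272.55 = 1.886 mol
n(L) via (i) = (3/1)×1.613 = 4.839 mol
n(L) via (ii) = (3/2)×1.886 = 2.829 mol
total n(L) = 4.839 + 2.829 = 7.668 mol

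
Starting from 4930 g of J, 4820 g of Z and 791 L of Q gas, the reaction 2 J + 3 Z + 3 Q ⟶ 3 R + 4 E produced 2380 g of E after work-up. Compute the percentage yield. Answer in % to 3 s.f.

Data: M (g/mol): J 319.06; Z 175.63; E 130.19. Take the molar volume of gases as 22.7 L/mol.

n(J) = 4930 / 319.06 = 15.45 mol
n(Z) = 4820 / 175.63 = 27.44 mol
n(Q) = 791.0 / 22.7 = 34.85 mol
n/ν for J = 15.45/2 = 7.725
n/ν for Z = 27.44/3 = 9.147
n/ν for Q = 34.85/3 = 11.62
Smallest n/ν is J → limiting reagent.
theoretical n(E) = (4/2) × 15.45 = 30.90 mol → 4023 g
% yield = 2380 / 4023 × 100 = 59.16 %

59.2 %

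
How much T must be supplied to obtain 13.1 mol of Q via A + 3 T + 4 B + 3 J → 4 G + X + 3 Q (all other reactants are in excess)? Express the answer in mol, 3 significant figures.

n(Q) = 13.10 mol
n(T) = (3/3) × 13.10 = 13.10 mol

13.1 mol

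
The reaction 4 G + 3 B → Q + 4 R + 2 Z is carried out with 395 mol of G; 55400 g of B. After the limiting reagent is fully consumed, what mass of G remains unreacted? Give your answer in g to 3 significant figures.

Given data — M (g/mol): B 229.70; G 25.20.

1850 g

n(G) = 395.0 mol
n(B) = 55400 / 229.70 = 241.2 mol
n/ν → G: 98.75, B: 80.40; B is limiting.
G consumed = (4/3) × 241.2 = 321.6 mol
G remaining = 395.0 − 321.6 = 73.40 mol
mass = 73.40 × 25.20 = 1850 g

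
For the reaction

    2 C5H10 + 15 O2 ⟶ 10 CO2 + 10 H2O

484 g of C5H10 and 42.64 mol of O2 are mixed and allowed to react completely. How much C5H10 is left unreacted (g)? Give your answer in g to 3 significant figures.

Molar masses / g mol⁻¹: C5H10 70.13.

85.3 g

n(C5H10) = 484.0 / 70.13 = 6.901 mol
n(O2) = 42.64 mol
n/ν → C5H10: 3.451, O2: 2.843; O2 is limiting.
C5H10 consumed = (2/15) × 42.64 = 5.685 mol
C5H10 remaining = 6.901 − 5.685 = 1.216 mol
mass = 1.216 × 70.13 = 85.28 g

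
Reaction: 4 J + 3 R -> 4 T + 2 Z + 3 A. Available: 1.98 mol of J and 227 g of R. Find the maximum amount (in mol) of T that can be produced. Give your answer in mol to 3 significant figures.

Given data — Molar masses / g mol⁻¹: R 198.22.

1.53 mol

n(J) = 1.980 mol
n(R) = 227.0 / 198.22 = 1.145 mol
n/ν → J: 0.4950, R: 0.3817; R is limiting.
n(T) = (4/3) × 1.145 = 1.527 mol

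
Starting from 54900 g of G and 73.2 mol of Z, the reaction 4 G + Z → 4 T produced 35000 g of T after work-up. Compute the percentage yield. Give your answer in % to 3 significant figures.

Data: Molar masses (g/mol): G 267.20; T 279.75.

60.9 %

n(G) = 54900 / 267.20 = 205.5 mol
n(Z) = 73.20 mol
n/ν for G = 205.5/4 = 51.38
n/ν for Z = 73.20/1 = 73.20
Smallest n/ν is G → limiting reagent.
theoretical n(T) = (4/4) × 205.5 = 205.5 mol → 57490 g
% yield = 35000 / 57490 × 100 = 60.88 %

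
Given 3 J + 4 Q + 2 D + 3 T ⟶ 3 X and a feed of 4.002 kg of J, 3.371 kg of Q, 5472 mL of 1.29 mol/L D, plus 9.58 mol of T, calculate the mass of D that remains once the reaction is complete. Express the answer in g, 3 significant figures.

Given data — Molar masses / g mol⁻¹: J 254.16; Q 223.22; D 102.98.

69.2 g

n(J) = 4.002×1000 / 254.16 = 15.75 mol
n(Q) = 3.371×1000 / 223.22 = 15.10 mol
n(D) = 1.29 × 5472/1000 = 7.059 mol
n(T) = 9.580 mol
n/ν for J = 15.75/3 = 5.250
n/ν for Q = 15.10/4 = 3.775
n/ν for D = 7.059/2 = 3.530
n/ν for T = 9.580/3 = 3.193
Smallest n/ν is T → limiting reagent.
D consumed = (2/3) × 9.580 = 6.387 mol
D remaining = 7.059 − 6.387 = 0.6720 mol
mass = 0.6720 × 102.98 = 69.20 g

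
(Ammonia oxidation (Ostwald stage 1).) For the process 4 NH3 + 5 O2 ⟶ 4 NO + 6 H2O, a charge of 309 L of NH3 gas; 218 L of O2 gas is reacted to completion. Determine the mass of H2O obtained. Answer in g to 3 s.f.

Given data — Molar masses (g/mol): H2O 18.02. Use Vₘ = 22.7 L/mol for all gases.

208 g

n(NH3) = 309.0 / 22.7 = 13.61 mol
n(O2) = 218.0 / 22.7 = 9.604 mol
n/ν → NH3: 3.403, O2: 1.921; O2 is limiting.
n(H2O) = (6/5) × 9.604 = 11.52 mol
mass = 11.52 × 18.02 = 207.6 g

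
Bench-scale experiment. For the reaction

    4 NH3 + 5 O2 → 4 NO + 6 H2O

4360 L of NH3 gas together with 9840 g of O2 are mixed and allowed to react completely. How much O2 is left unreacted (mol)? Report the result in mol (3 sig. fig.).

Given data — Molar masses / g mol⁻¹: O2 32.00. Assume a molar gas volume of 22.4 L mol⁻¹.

64.2 mol

n(NH3) = 4360 / 22.4 = 194.6 mol
n(O2) = 9840 / 32.00 = 307.5 mol
n/ν → NH3: 48.65, O2: 61.50; NH3 is limiting.
O2 consumed = (5/4) × 194.6 = 243.3 mol
O2 remaining = 307.5 − 243.3 = 64.20 mol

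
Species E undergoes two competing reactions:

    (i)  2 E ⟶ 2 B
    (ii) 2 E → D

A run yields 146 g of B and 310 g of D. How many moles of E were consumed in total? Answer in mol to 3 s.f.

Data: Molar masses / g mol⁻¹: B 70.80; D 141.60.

n(B) = 146 / 70.80 = 2.062 mol
n(D) = 310 / 141.60 = 2.189 mol
n(E) via (i) = (2/2)×2.062 = 2.062 mol
n(E) via (ii) = (2/1)×2.189 = 4.378 mol
total n(E) = 2.062 + 4.378 = 6.440 mol

6.44 mol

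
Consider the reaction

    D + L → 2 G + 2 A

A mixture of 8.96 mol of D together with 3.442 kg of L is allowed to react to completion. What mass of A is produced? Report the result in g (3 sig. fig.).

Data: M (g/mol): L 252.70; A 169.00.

n(D) = 8.960 mol
n(L) = 3.442×1000 / 252.70 = 13.62 mol
n/ν for D = 8.960/1 = 8.960
n/ν for L = 13.62/1 = 13.62
Smallest n/ν is D → limiting reagent.
n(A) = (2/1) × 8.960 = 17.92 mol
mass = 17.92 × 169.00 = 3028 g

3030 g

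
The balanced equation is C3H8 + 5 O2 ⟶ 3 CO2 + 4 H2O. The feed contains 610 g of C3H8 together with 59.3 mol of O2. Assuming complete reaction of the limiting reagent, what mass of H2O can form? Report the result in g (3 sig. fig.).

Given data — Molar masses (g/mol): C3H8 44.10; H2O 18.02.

n(C3H8) = 610.0 / 44.10 = 13.83 mol
n(O2) = 59.30 mol
n/ν for C3H8 = 13.83/1 = 13.83
n/ν for O2 = 59.30/5 = 11.86
Smallest n/ν is O2 → limiting reagent.
n(H2O) = (4/5) × 59.30 = 47.44 mol
mass = 47.44 × 18.02 = 854.9 g

855 g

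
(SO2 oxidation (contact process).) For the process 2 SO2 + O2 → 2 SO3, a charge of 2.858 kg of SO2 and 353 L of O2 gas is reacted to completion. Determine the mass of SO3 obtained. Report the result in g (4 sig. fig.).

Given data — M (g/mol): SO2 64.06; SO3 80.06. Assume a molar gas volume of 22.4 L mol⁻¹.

2523 g

n(SO2) = 2.858×1000 / 64.06 = 44.61 mol
n(O2) = 353.0 / 22.4 = 15.76 mol
n/ν for SO2 = 44.61/2 = 22.31
n/ν for O2 = 15.76/1 = 15.76
Smallest n/ν is O2 → limiting reagent.
n(SO3) = (2/1) × 15.76 = 31.52 mol
mass = 31.52 × 80.06 = 2523 g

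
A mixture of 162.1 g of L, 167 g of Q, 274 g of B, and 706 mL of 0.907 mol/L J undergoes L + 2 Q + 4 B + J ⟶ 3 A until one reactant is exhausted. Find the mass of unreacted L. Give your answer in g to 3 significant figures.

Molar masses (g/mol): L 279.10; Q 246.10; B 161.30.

67.4 g

n(L) = 162.1 / 279.10 = 0.5808 mol
n(Q) = 167.0 / 246.10 = 0.6786 mol
n(B) = 274.0 / 161.30 = 1.699 mol
n(J) = 0.907 × 706.0/1000 = 0.6403 mol
n/ν → L: 0.5808, Q: 0.3393, B: 0.4248, J: 0.6403; Q is limiting.
L consumed = (1/2) × 0.6786 = 0.3393 mol
L remaining = 0.5808 − 0.3393 = 0.2415 mol
mass = 0.2415 × 279.10 = 67.40 g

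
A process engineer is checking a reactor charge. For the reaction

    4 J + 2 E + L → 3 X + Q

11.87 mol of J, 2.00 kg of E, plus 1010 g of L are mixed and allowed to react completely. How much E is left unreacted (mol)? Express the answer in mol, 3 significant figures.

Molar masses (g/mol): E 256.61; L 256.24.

n(J) = 11.87 mol
n(E) = 2.000×1000 / 256.61 = 7.794 mol
n(L) = 1010 / 256.24 = 3.942 mol
n/ν → J: 2.968, E: 3.897, L: 3.942; J is limiting.
E consumed = (2/4) × 11.87 = 5.935 mol
E remaining = 7.794 − 5.935 = 1.859 mol

1.86 mol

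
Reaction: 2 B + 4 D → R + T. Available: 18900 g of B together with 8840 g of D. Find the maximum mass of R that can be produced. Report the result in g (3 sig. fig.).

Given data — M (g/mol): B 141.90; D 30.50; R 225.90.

15000 g

n(B) = 18900 / 141.90 = 133.2 mol
n(D) = 8840 / 30.50 = 289.8 mol
n/ν for B = 133.2/2 = 66.60
n/ν for D = 289.8/4 = 72.45
Smallest n/ν is B → limiting reagent.
n(R) = (1/2) × 133.2 = 66.60 mol
mass = 66.60 × 225.90 = 15040 g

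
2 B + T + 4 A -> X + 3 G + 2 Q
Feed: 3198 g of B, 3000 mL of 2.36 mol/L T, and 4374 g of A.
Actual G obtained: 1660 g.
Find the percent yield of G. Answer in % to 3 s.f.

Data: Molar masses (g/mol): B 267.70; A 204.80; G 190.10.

54.5 %

n(B) = 3198 / 267.70 = 11.95 mol
n(T) = 2.36 × 3000/1000 = 7.080 mol
n(A) = 4374 / 204.80 = 21.36 mol
n/ν for B = 11.95/2 = 5.975
n/ν for T = 7.080/1 = 7.080
n/ν for A = 21.36/4 = 5.340
Smallest n/ν is A → limiting reagent.
theoretical n(G) = (3/4) × 21.36 = 16.02 mol → 3045 g
% yield = 1660 / 3045 × 100 = 54.52 %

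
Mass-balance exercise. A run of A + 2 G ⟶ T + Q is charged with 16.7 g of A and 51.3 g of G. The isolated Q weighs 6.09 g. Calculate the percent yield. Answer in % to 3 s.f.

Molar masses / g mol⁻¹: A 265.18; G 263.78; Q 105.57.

91.6 %

n(A) = 16.70 / 265.18 = 0.06298 mol
n(G) = 51.30 / 263.78 = 0.1945 mol
n/ν for A = 0.06298/1 = 0.06298
n/ν for G = 0.1945/2 = 0.09725
Smallest n/ν is A → limiting reagent.
theoretical n(Q) = (1/1) × 0.06298 = 0.06298 mol → 6.649 g
% yield = 6.09 / 6.649 × 100 = 91.59 %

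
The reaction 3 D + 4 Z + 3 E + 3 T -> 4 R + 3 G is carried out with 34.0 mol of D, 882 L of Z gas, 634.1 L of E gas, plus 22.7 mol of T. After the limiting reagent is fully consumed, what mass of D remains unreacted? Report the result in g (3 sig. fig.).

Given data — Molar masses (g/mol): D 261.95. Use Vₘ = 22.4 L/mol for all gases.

2960 g

n(D) = 34.00 mol
n(Z) = 882.0 / 22.4 = 39.38 mol
n(E) = 634.1 / 22.4 = 28.31 mol
n(T) = 22.70 mol
n/ν for D = 34.00/3 = 11.33
n/ν for Z = 39.38/4 = 9.845
n/ν for E = 28.31/3 = 9.437
n/ν for T = 22.70/3 = 7.567
Smallest n/ν is T → limiting reagent.
D consumed = (3/3) × 22.70 = 22.70 mol
D remaining = 34.00 − 22.70 = 11.30 mol
mass = 11.30 × 261.95 = 2960 g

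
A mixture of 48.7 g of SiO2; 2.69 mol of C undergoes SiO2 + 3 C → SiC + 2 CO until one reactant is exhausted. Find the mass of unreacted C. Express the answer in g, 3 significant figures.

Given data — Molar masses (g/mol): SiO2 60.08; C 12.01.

n(SiO2) = 48.70 / 60.08 = 0.8106 mol
n(C) = 2.690 mol
n/ν → SiO2: 0.8106, C: 0.8967; SiO2 is limiting.
C consumed = (3/1) × 0.8106 = 2.432 mol
C remaining = 2.690 − 2.432 = 0.2580 mol
mass = 0.2580 × 12.01 = 3.099 g

3.10 g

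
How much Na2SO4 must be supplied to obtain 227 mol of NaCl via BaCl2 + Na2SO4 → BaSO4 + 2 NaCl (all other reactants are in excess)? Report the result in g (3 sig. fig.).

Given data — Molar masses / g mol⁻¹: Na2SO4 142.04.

16100 g

n(NaCl) = 227.0 mol
n(Na2SO4) = (1/2) × 227.0 = 113.5 mol
mass = 113.5 × 142.04 = 16120 g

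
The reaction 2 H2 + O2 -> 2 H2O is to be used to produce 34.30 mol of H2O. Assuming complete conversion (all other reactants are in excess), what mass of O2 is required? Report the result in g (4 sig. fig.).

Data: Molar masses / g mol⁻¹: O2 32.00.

548.8 g

n(H2O) = 34.30 mol
n(O2) = (1/2) × 34.30 = 17.15 mol
mass = 17.15 × 32.00 = 548.8 g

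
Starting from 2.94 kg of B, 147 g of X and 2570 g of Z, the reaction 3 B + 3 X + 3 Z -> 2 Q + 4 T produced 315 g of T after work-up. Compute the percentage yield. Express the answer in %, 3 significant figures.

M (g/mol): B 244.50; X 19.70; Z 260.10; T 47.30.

n(B) = 2.940×1000 / 244.50 = 12.02 mol
n(X) = 147.0 / 19.70 = 7.462 mol
n(Z) = 2570 / 260.10 = 9.881 mol
n/ν for B = 12.02/3 = 4.007
n/ν for X = 7.462/3 = 2.487
n/ν for Z = 9.881/3 = 3.294
Smallest n/ν is X → limiting reagent.
theoretical n(T) = (4/3) × 7.462 = 9.949 mol → 470.6 g
% yield = 315 / 470.6 × 100 = 66.94 %

66.9 %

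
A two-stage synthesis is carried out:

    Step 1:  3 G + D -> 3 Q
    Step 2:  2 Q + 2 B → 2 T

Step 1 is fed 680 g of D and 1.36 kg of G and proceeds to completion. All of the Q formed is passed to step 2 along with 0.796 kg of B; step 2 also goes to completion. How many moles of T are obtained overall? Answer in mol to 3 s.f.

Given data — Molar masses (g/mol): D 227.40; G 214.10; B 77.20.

Step 1:
n(D) = 680.0 / 227.40 = 2.990 mol
n(G) = 1.360×1000 / 214.10 = 6.352 mol
n/ν for D = 2.990/1 = 2.990
n/ν for G = 6.352/3 = 2.117
Smallest n/ν is G → limiting reagent.
n(Q) produced = (3/3) × 6.352 = 6.352 mol
Step 2:
n(Q) available = 6.352 mol
n(B) = 0.7960×1000 / 77.20 = 10.31 mol
n/ν for Q = 6.352/2 = 3.176
n/ν for B = 10.31/2 = 5.155
Smallest n/ν is Q → limiting reagent.
n(T) = (2/2) × 6.352 = 6.352 mol

6.35 mol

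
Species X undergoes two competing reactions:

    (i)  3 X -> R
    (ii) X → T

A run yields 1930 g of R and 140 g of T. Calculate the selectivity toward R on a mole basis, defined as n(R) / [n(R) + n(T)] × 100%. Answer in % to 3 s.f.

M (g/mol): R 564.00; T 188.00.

82.1 %

n(R) = 1930 / 564.00 = 3.422 mol
n(T) = 140 / 188.00 = 0.7447 mol
selectivity = 3.422/(3.422+0.7447) × 100 = 82.13 %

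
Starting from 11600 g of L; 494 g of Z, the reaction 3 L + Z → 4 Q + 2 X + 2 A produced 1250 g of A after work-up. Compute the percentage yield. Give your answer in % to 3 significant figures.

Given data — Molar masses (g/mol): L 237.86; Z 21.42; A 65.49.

58.7 %

n(L) = 11600 / 237.86 = 48.77 mol
n(Z) = 494.0 / 21.42 = 23.06 mol
n/ν → L: 16.26, Z: 23.06; L is limiting.
theoretical n(A) = (2/3) × 48.77 = 32.51 mol → 2129 g
% yield = 1250 / 2129 × 100 = 58.71 %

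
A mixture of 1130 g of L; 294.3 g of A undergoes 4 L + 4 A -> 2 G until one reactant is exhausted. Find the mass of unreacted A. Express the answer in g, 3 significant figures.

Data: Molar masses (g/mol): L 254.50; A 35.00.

n(L) = 1130 / 254.50 = 4.440 mol
n(A) = 294.3 / 35.00 = 8.409 mol
n/ν → L: 1.110, A: 2.102; L is limiting.
A consumed = (4/4) × 4.440 = 4.440 mol
A remaining = 8.409 − 4.440 = 3.969 mol
mass = 3.969 × 35.00 = 138.9 g

139 g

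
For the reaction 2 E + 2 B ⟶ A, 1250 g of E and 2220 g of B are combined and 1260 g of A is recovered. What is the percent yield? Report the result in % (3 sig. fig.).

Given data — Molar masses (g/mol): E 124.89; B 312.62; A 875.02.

40.6 %

n(E) = 1250 / 124.89 = 10.01 mol
n(B) = 2220 / 312.62 = 7.101 mol
n/ν for E = 10.01/2 = 5.005
n/ν for B = 7.101/2 = 3.551
Smallest n/ν is B → limiting reagent.
theoretical n(A) = (1/2) × 7.101 = 3.551 mol → 3107 g
% yield = 1260 / 3107 × 100 = 40.55 %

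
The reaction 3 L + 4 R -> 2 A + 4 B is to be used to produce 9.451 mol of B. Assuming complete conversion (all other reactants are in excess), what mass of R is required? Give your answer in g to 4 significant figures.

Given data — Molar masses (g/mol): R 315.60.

2983 g

n(B) = 9.451 mol
n(R) = (4/4) × 9.451 = 9.451 mol
mass = 9.451 × 315.60 = 2983 g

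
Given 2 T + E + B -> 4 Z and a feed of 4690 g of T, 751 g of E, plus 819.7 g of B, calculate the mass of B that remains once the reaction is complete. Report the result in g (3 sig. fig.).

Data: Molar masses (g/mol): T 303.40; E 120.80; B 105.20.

n(T) = 4690 / 303.40 = 15.46 mol
n(E) = 751.0 / 120.80 = 6.217 mol
n(B) = 819.7 / 105.20 = 7.792 mol
n/ν for T = 15.46/2 = 7.730
n/ν for E = 6.217/1 = 6.217
n/ν for B = 7.792/1 = 7.792
Smallest n/ν is E → limiting reagent.
B consumed = (1/1) × 6.217 = 6.217 mol
B remaining = 7.792 − 6.217 = 1.575 mol
mass = 1.575 × 105.20 = 165.7 g

166 g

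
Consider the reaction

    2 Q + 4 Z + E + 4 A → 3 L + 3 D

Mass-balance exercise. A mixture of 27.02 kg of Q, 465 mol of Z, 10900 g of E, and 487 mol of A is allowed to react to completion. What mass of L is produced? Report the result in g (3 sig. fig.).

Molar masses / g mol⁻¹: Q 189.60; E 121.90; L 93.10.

n(Q) = 27.02×1000 / 189.60 = 142.5 mol
n(Z) = 465.0 mol
n(E) = 10900 / 121.90 = 89.42 mol
n(A) = 487.0 mol
n/ν for Q = 142.5/2 = 71.25
n/ν for Z = 465.0/4 = 116.3
n/ν for E = 89.42/1 = 89.42
n/ν for A = 487.0/4 = 121.8
Smallest n/ν is Q → limiting reagent.
n(L) = (3/2) × 142.5 = 213.8 mol
mass = 213.8 × 93.10 = 19900 g

19900 g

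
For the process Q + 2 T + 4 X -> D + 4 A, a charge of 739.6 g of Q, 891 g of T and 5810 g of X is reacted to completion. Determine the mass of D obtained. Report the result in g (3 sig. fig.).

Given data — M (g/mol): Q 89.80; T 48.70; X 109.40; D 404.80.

3330 g

n(Q) = 739.6 / 89.80 = 8.236 mol
n(T) = 891.0 / 48.70 = 18.30 mol
n(X) = 5810 / 109.40 = 53.11 mol
n/ν → Q: 8.236, T: 9.150, X: 13.28; Q is limiting.
n(D) = (1/1) × 8.236 = 8.236 mol
mass = 8.236 × 404.80 = 3334 g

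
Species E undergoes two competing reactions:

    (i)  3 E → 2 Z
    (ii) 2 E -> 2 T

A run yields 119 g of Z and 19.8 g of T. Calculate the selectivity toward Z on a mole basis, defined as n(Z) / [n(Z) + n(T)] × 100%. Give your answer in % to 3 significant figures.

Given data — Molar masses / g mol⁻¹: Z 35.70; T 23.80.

n(Z) = 119 / 35.70 = 3.333 mol
n(T) = 19.8 / 23.80 = 0.8319 mol
selectivity = 3.333/(3.333+0.8319) × 100 = 80.03 %

80.0 %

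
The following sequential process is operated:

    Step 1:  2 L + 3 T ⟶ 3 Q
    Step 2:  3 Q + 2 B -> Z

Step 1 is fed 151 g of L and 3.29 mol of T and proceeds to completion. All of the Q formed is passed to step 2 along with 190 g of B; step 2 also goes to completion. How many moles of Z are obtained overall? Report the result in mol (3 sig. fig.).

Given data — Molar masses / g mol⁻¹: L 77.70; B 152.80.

0.622 mol

Step 1:
n(L) = 151.0 / 77.70 = 1.943 mol
n(T) = 3.290 mol
n/ν for L = 1.943/2 = 0.9715
n/ν for T = 3.290/3 = 1.097
Smallest n/ν is L → limiting reagent.
n(Q) produced = (3/2) × 1.943 = 2.915 mol
Step 2:
n(Q) available = 2.915 mol
n(B) = 190.0 / 152.80 = 1.243 mol
n/ν for Q = 2.915/3 = 0.9717
n/ν for B = 1.243/2 = 0.6215
Smallest n/ν is B → limiting reagent.
n(Z) = (1/2) × 1.243 = 0.6215 mol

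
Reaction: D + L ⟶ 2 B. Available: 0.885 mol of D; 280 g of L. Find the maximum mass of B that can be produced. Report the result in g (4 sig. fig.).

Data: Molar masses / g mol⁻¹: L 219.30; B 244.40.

n(D) = 0.8850 mol
n(L) = 280.0 / 219.30 = 1.277 mol
n/ν → D: 0.8850, L: 1.277; D is limiting.
n(B) = (2/1) × 0.8850 = 1.770 mol
mass = 1.770 × 244.40 = 432.6 g

432.6 g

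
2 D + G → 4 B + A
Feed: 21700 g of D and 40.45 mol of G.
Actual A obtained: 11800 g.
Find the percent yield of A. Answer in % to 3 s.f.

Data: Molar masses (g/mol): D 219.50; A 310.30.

94.0 %

n(D) = 21700 / 219.50 = 98.86 mol
n(G) = 40.45 mol
n/ν for D = 98.86/2 = 49.43
n/ν for G = 40.45/1 = 40.45
Smallest n/ν is G → limiting reagent.
theoretical n(A) = (1/1) × 40.45 = 40.45 mol → 12550 g
% yield = 11800 / 12550 × 100 = 94.02 %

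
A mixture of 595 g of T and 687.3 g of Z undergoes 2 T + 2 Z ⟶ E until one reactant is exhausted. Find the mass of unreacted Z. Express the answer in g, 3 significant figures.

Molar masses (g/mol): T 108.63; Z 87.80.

n(T) = 595.0 / 108.63 = 5.477 mol
n(Z) = 687.3 / 87.80 = 7.828 mol
n/ν for T = 5.477/2 = 2.739
n/ν for Z = 7.828/2 = 3.914
Smallest n/ν is T → limiting reagent.
Z consumed = (2/2) × 5.477 = 5.477 mol
Z remaining = 7.828 − 5.477 = 2.351 mol
mass = 2.351 × 87.80 = 206.4 g

206 g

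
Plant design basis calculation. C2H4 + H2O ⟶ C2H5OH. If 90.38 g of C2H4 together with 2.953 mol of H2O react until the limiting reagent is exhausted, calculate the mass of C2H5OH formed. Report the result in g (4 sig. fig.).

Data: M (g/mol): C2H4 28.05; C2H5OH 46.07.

n(C2H4) = 90.38 / 28.05 = 3.222 mol
n(H2O) = 2.953 mol
n/ν for C2H4 = 3.222/1 = 3.222
n/ν for H2O = 2.953/1 = 2.953
Smallest n/ν is H2O → limiting reagent.
n(C2H5OH) = (1/1) × 2.953 = 2.953 mol
mass = 2.953 × 46.07 = 136.0 g

136.0 g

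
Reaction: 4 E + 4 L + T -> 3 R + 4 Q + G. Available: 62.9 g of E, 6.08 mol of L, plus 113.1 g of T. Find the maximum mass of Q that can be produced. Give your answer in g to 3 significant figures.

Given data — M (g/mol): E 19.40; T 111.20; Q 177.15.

n(E) = 62.90 / 19.40 = 3.242 mol
n(L) = 6.080 mol
n(T) = 113.1 / 111.20 = 1.017 mol
n/ν for E = 3.242/4 = 0.8105
n/ν for L = 6.080/4 = 1.520
n/ν for T = 1.017/1 = 1.017
Smallest n/ν is E → limiting reagent.
n(Q) = (4/4) × 3.242 = 3.242 mol
mass = 3.242 × 177.15 = 574.3 g

574 g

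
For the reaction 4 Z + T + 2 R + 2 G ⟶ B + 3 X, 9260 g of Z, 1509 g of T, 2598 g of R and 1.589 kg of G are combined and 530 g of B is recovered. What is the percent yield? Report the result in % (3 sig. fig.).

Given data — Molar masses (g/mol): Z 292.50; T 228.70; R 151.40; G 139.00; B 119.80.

n(Z) = 9260 / 292.50 = 31.66 mol
n(T) = 1509 / 228.70 = 6.598 mol
n(R) = 2598 / 151.40 = 17.16 mol
n(G) = 1.589×1000 / 139.00 = 11.43 mol
n/ν → Z: 7.915, T: 6.598, R: 8.580, G: 5.715; G is limiting.
theoretical n(B) = (1/2) × 11.43 = 5.715 mol → 684.7 g
% yield = 530 / 684.7 × 100 = 77.41 %

77.4 %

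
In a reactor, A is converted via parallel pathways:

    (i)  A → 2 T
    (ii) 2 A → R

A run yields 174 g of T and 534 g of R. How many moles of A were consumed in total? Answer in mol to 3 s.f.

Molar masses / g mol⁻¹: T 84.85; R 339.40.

n(T) = 174 / 84.85 = 2.051 mol
n(R) = 534 / 339.40 = 1.573 mol
n(A) via (i) = (1/2)×2.051 = 1.026 mol
n(A) via (ii) = (2/1)×1.573 = 3.146 mol
total n(A) = 1.026 + 3.146 = 4.172 mol

4.17 mol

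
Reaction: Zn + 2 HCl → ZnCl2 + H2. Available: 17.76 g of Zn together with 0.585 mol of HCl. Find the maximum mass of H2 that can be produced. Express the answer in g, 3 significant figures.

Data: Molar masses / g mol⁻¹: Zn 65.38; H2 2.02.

n(Zn) = 17.76 / 65.38 = 0.2716 mol
n(HCl) = 0.5850 mol
n/ν for Zn = 0.2716/1 = 0.2716
n/ν for HCl = 0.5850/2 = 0.2925
Smallest n/ν is Zn → limiting reagent.
n(H2) = (1/1) × 0.2716 = 0.2716 mol
mass = 0.2716 × 2.02 = 0.5486 g

0.549 g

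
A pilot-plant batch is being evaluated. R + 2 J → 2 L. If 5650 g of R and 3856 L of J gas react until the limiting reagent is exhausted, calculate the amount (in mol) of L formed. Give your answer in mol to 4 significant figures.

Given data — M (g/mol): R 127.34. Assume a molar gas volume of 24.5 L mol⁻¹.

n(R) = 5650 / 127.34 = 44.37 mol
n(J) = 3856 / 24.5 = 157.4 mol
n/ν → R: 44.37, J: 78.70; R is limiting.
n(L) = (2/1) × 44.37 = 88.74 mol

88.74 mol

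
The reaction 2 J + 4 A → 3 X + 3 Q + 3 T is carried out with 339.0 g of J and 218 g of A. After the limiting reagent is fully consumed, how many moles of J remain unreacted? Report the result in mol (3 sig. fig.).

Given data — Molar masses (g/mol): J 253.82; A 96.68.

n(J) = 339.0 / 253.82 = 1.336 mol
n(A) = 218.0 / 96.68 = 2.255 mol
n/ν → J: 0.6680, A: 0.5638; A is limiting.
J consumed = (2/4) × 2.255 = 1.128 mol
J remaining = 1.336 − 1.128 = 0.2080 mol

0.208 mol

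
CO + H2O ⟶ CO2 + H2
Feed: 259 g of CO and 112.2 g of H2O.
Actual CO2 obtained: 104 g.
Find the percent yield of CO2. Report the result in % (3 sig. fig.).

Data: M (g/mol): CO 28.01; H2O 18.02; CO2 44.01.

38.0 %

n(CO) = 259.0 / 28.01 = 9.247 mol
n(H2O) = 112.2 / 18.02 = 6.226 mol
n/ν for CO = 9.247/1 = 9.247
n/ν for H2O = 6.226/1 = 6.226
Smallest n/ν is H2O → limiting reagent.
theoretical n(CO2) = (1/1) × 6.226 = 6.226 mol → 274.0 g
% yield = 104 / 274.0 × 100 = 37.96 %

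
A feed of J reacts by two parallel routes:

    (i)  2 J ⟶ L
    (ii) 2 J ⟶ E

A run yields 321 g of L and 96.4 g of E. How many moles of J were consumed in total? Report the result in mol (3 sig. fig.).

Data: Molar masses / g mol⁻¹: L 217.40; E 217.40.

3.84 mol

n(L) = 321 / 217.40 = 1.477 mol
n(E) = 96.4 / 217.40 = 0.4434 mol
n(J) via (i) = (2/1)×1.477 = 2.954 mol
n(J) via (ii) = (2/1)×0.4434 = 0.8868 mol
total n(J) = 2.954 + 0.8868 = 3.841 mol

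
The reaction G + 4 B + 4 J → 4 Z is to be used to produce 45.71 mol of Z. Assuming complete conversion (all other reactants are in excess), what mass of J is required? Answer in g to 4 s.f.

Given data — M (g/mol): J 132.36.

n(Z) = 45.71 mol
n(J) = (4/4) × 45.71 = 45.71 mol
mass = 45.71 × 132.36 = 6050 g

6050 g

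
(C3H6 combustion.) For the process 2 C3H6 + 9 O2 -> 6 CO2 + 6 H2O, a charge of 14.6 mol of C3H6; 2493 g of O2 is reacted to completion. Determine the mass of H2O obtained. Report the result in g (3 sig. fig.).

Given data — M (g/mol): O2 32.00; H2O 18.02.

789 g

n(C3H6) = 14.60 mol
n(O2) = 2493 / 32.00 = 77.91 mol
n/ν for C3H6 = 14.60/2 = 7.300
n/ν for O2 = 77.91/9 = 8.657
Smallest n/ν is C3H6 → limiting reagent.
n(H2O) = (6/2) × 14.60 = 43.80 mol
mass = 43.80 × 18.02 = 789.3 g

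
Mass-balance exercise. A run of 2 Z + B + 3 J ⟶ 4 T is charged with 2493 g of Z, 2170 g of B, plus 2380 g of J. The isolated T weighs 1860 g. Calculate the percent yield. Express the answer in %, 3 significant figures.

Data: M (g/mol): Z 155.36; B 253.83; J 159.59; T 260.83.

35.9 %

n(Z) = 2493 / 155.36 = 16.05 mol
n(B) = 2170 / 253.83 = 8.549 mol
n(J) = 2380 / 159.59 = 14.91 mol
n/ν → Z: 8.025, B: 8.549, J: 4.970; J is limiting.
theoretical n(T) = (4/3) × 14.91 = 19.88 mol → 5185 g
% yield = 1860 / 5185 × 100 = 35.87 %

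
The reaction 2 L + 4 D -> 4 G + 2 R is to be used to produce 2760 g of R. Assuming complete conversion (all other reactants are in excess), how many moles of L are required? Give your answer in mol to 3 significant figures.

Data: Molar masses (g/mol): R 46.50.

n(R) = 2760 / 46.50 = 59.35 mol
n(L) = (2/2) × 59.35 = 59.35 mol

59.4 mol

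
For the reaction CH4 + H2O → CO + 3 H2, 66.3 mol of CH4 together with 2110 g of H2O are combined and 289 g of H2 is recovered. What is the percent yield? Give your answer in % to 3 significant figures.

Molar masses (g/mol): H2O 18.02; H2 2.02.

n(CH4) = 66.30 mol
n(H2O) = 2110 / 18.02 = 117.1 mol
n/ν for CH4 = 66.30/1 = 66.30
n/ν for H2O = 117.1/1 = 117.1
Smallest n/ν is CH4 → limiting reagent.
theoretical n(H2) = (3/1) × 66.30 = 198.9 mol → 401.8 g
% yield = 289 / 401.8 × 100 = 71.93 %

71.9 %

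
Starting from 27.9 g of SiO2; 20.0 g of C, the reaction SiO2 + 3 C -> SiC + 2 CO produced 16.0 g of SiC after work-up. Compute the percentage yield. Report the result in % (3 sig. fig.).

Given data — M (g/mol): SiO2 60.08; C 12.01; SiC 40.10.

n(SiO2) = 27.90 / 60.08 = 0.4644 mol
n(C) = 20.00 / 12.01 = 1.665 mol
n/ν for SiO2 = 0.4644/1 = 0.4644
n/ν for C = 1.665/3 = 0.5550
Smallest n/ν is SiO2 → limiting reagent.
theoretical n(SiC) = (1/1) × 0.4644 = 0.4644 mol → 18.62 g
% yield = 16.0 / 18.62 × 100 = 85.93 %

85.9 %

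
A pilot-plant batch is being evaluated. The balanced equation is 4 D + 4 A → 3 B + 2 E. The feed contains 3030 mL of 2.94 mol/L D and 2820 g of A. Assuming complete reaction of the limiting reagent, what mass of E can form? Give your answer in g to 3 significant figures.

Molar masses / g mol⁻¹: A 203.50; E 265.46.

1180 g

n(D) = 2.94 × 3030/1000 = 8.908 mol
n(A) = 2820 / 203.50 = 13.86 mol
n/ν for D = 8.908/4 = 2.227
n/ν for A = 13.86/4 = 3.465
Smallest n/ν is D → limiting reagent.
n(E) = (2/4) × 8.908 = 4.454 mol
mass = 4.454 × 265.46 = 1182 g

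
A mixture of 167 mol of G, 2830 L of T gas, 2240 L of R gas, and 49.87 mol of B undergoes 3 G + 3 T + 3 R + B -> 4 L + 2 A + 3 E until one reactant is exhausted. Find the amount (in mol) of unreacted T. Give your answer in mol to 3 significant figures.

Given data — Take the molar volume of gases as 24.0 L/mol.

n(G) = 167.0 mol
n(T) = 2830 / 24.0 = 117.9 mol
n(R) = 2240 / 24.0 = 93.33 mol
n(B) = 49.87 mol
n/ν → G: 55.67, T: 39.30, R: 31.11, B: 49.87; R is limiting.
T consumed = (3/3) × 93.33 = 93.33 mol
T remaining = 117.9 − 93.33 = 24.57 mol

24.6 mol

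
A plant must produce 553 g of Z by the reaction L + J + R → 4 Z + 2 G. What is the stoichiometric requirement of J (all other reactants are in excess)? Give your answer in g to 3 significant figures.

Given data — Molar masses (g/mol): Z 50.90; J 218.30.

n(Z) = 553 / 50.90 = 10.86 mol
n(J) = (1/4) × 10.86 = 2.715 mol
mass = 2.715 × 218.30 = 592.7 g

593 g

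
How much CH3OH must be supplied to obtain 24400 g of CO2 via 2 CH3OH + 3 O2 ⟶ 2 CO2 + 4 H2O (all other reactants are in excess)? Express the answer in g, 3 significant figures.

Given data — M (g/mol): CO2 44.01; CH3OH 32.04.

n(CO2) = 24400 / 44.01 = 554.4 mol
n(CH3OH) = (2/2) × 554.4 = 554.4 mol
mass = 554.4 × 32.04 = 17760 g

17800 g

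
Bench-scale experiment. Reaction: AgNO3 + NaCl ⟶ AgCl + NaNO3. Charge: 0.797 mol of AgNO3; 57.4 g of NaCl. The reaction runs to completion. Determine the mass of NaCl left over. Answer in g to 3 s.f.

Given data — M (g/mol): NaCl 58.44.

n(AgNO3) = 0.7970 mol
n(NaCl) = 57.40 / 58.44 = 0.9822 mol
n/ν → AgNO3: 0.7970, NaCl: 0.9822; AgNO3 is limiting.
NaCl consumed = (1/1) × 0.7970 = 0.7970 mol
NaCl remaining = 0.9822 − 0.7970 = 0.1852 mol
mass = 0.1852 × 58.44 = 10.82 g

10.8 g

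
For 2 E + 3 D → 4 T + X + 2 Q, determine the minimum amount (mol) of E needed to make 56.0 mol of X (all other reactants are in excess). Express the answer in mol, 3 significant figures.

112 mol

n(X) = 56.00 mol
n(E) = (2/1) × 56.00 = 112.0 mol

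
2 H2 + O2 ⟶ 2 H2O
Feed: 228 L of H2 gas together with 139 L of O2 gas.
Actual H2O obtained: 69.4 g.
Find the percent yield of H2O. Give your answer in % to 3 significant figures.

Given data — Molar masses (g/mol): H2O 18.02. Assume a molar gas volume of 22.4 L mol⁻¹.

n(H2) = 228.0 / 22.4 = 10.18 mol
n(O2) = 139.0 / 22.4 = 6.205 mol
n/ν for H2 = 10.18/2 = 5.090
n/ν for O2 = 6.205/1 = 6.205
Smallest n/ν is H2 → limiting reagent.
theoretical n(H2O) = (2/2) × 10.18 = 10.18 mol → 183.4 g
% yield = 69.4 / 183.4 × 100 = 37.84 %

37.8 %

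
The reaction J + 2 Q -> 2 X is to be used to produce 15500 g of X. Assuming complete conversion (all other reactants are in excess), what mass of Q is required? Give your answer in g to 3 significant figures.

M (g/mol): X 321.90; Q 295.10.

n(X) = 15500 / 321.90 = 48.15 mol
n(Q) = (2/2) × 48.15 = 48.15 mol
mass = 48.15 × 295.10 = 14210 g

14200 g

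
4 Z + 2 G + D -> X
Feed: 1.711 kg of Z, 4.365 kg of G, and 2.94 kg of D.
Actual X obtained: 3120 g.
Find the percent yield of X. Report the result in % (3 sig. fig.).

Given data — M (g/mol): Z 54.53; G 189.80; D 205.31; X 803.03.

n(Z) = 1.711×1000 / 54.53 = 31.38 mol
n(G) = 4.365×1000 / 189.80 = 23.00 mol
n(D) = 2.940×1000 / 205.31 = 14.32 mol
n/ν for Z = 31.38/4 = 7.845
n/ν for G = 23.00/2 = 11.50
n/ν for D = 14.32/1 = 14.32
Smallest n/ν is Z → limiting reagent.
theoretical n(X) = (1/4) × 31.38 = 7.845 mol → 6300 g
% yield = 3120 / 6300 × 100 = 49.52 %

49.5 %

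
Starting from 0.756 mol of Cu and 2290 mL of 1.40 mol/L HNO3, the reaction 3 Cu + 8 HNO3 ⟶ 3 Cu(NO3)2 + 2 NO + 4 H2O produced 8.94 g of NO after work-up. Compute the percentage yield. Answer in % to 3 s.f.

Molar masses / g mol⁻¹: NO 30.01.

59.1 %

n(Cu) = 0.7560 mol
n(HNO3) = 1.40 × 2290/1000 = 3.206 mol
n/ν for Cu = 0.7560/3 = 0.2520
n/ν for HNO3 = 3.206/8 = 0.4008
Smallest n/ν is Cu → limiting reagent.
theoretical n(NO) = (2/3) × 0.7560 = 0.5040 mol → 15.13 g
% yield = 8.94 / 15.13 × 100 = 59.09 %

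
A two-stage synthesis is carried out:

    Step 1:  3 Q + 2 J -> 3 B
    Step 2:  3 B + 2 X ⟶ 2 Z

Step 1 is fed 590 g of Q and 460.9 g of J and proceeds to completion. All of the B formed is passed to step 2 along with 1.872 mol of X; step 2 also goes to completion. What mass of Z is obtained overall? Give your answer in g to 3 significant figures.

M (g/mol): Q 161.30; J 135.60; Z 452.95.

848 g

Step 1:
n(Q) = 590.0 / 161.30 = 3.658 mol
n(J) = 460.9 / 135.60 = 3.399 mol
n/ν for Q = 3.658/3 = 1.219
n/ν for J = 3.399/2 = 1.700
Smallest n/ν is Q → limiting reagent.
n(B) produced = (3/3) × 3.658 = 3.658 mol
Step 2:
n(B) available = 3.658 mol
n(X) = 1.872 mol
n/ν for B = 3.658/3 = 1.219
n/ν for X = 1.872/2 = 0.9360
Smallest n/ν is X → limiting reagent.
n(Z) = (2/2) × 1.872 = 1.872 mol
mass = 1.872 × 452.95 = 847.9 g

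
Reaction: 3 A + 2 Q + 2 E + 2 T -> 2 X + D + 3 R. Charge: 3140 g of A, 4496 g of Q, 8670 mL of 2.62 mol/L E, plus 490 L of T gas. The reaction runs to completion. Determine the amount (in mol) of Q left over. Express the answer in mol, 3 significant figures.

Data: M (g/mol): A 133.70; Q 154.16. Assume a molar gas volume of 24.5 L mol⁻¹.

n(A) = 3140 / 133.70 = 23.49 mol
n(Q) = 4496 / 154.16 = 29.16 mol
n(E) = 2.62 × 8670/1000 = 22.72 mol
n(T) = 490.0 / 24.5 = 20.00 mol
n/ν → A: 7.830, Q: 14.58, E: 11.36, T: 10.00; A is limiting.
Q consumed = (2/3) × 23.49 = 15.66 mol
Q remaining = 29.16 − 15.66 = 13.50 mol

13.5 mol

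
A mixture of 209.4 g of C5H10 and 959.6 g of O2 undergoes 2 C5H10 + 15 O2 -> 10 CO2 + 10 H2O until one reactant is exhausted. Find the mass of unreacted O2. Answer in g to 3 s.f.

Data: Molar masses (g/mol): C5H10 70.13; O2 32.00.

n(C5H10) = 209.4 / 70.13 = 2.986 mol
n(O2) = 959.6 / 32.00 = 29.99 mol
n/ν → C5H10: 1.493, O2: 1.999; C5H10 is limiting.
O2 consumed = (15/2) × 2.986 = 22.40 mol
O2 remaining = 29.99 − 22.40 = 7.590 mol
mass = 7.590 × 32.00 = 242.9 g

243 g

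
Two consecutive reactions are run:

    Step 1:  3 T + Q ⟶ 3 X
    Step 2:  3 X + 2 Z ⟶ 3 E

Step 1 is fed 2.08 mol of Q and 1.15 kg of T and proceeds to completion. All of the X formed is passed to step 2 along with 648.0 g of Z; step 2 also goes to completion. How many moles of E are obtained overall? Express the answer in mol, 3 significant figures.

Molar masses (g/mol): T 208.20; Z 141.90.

5.52 mol

Step 1:
n(Q) = 2.080 mol
n(T) = 1.150×1000 / 208.20 = 5.524 mol
n/ν → Q: 2.080, T: 1.841; T is limiting.
n(X) produced = (3/3) × 5.524 = 5.524 mol
Step 2:
n(X) available = 5.524 mol
n(Z) = 648.0 / 141.90 = 4.567 mol
n/ν → X: 1.841, Z: 2.284; X is limiting.
n(E) = (3/3) × 5.524 = 5.524 mol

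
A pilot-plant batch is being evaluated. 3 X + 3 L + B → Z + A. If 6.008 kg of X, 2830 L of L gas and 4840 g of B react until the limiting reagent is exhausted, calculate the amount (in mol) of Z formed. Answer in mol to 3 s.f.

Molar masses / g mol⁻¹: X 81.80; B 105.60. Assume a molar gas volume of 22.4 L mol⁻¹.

n(X) = 6.008×1000 / 81.80 = 73.45 mol
n(L) = 2830 / 22.4 = 126.3 mol
n(B) = 4840 / 105.60 = 45.83 mol
n/ν for X = 73.45/3 = 24.48
n/ν for L = 126.3/3 = 42.10
n/ν for B = 45.83/1 = 45.83
Smallest n/ν is X → limiting reagent.
n(Z) = (1/3) × 73.45 = 24.48 mol

24.5 mol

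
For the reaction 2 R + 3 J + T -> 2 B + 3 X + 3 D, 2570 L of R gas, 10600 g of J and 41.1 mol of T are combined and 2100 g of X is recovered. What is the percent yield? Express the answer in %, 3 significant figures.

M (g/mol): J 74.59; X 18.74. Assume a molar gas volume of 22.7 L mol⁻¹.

n(R) = 2570 / 22.7 = 113.2 mol
n(J) = 10600 / 74.59 = 142.1 mol
n(T) = 41.10 mol
n/ν for R = 113.2/2 = 56.60
n/ν for J = 142.1/3 = 47.37
n/ν for T = 41.10/1 = 41.10
Smallest n/ν is T → limiting reagent.
theoretical n(X) = (3/1) × 41.10 = 123.3 mol → 2311 g
% yield = 2100 / 2311 × 100 = 90.87 %

90.9 %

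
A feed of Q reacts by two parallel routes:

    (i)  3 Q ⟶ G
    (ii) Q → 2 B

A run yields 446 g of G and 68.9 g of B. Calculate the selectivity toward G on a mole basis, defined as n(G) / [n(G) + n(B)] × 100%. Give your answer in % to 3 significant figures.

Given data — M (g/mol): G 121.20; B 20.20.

n(G) = 446 / 121.20 = 3.680 mol
n(B) = 68.9 / 20.20 = 3.411 mol
selectivity = 3.680/(3.680+3.411) × 100 = 51.90 %

51.9 %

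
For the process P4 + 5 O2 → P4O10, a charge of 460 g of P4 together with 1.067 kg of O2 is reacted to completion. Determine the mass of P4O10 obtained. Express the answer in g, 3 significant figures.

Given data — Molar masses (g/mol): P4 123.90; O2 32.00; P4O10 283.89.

n(P4) = 460.0 / 123.90 = 3.713 mol
n(O2) = 1.067×1000 / 32.00 = 33.34 mol
n/ν → P4: 3.713, O2: 6.668; P4 is limiting.
n(P4O10) = (1/1) × 3.713 = 3.713 mol
mass = 3.713 × 283.89 = 1054 g

1050 g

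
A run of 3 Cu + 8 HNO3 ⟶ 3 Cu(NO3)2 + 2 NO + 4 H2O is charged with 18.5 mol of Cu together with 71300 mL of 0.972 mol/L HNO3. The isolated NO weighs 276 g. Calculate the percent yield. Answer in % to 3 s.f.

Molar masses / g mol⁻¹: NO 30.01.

n(Cu) = 18.50 mol
n(HNO3) = 0.972 × 71300/1000 = 69.30 mol
n/ν for Cu = 18.50/3 = 6.167
n/ν for HNO3 = 69.30/8 = 8.663
Smallest n/ν is Cu → limiting reagent.
theoretical n(NO) = (2/3) × 18.50 = 12.33 mol → 370.0 g
% yield = 276 / 370.0 × 100 = 74.59 %

74.6 %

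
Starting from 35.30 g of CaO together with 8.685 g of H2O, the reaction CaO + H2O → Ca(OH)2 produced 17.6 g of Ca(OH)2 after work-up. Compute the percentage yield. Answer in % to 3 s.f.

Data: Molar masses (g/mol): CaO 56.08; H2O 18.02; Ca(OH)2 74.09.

n(CaO) = 35.30 / 56.08 = 0.6295 mol
n(H2O) = 8.685 / 18.02 = 0.4820 mol
n/ν → CaO: 0.6295, H2O: 0.4820; H2O is limiting.
theoretical n(Ca(OH)2) = (1/1) × 0.4820 = 0.4820 mol → 35.71 g
% yield = 17.6 / 35.71 × 100 = 49.29 %

49.3 %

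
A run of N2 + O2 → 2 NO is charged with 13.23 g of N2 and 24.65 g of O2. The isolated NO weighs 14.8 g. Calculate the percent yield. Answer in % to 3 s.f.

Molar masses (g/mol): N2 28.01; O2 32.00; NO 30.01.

52.2 %

n(N2) = 13.23 / 28.01 = 0.4723 mol
n(O2) = 24.65 / 32.00 = 0.7703 mol
n/ν → N2: 0.4723, O2: 0.7703; N2 is limiting.
theoretical n(NO) = (2/1) × 0.4723 = 0.9446 mol → 28.35 g
% yield = 14.8 / 28.35 × 100 = 52.20 %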